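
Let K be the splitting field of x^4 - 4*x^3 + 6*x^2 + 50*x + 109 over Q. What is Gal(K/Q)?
4T5: S_4

The polynomial is an irreducible quartic over Q and its discriminant is 858808656, which is not a perfect square, so the Galois group is not contained in A_4. The resolvent cubic y^3 - 6*y^2 - 636*y - 1628 is irreducible over Q. An irreducible resolvent with non-square discriminant gives S_4.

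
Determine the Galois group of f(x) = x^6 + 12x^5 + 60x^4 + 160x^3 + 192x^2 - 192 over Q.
A_4, A_4 acting on 6 points

The polynomial f is an irreducible sextic over Q, so G = Gal(f/Q) is one of the 16 transitive subgroups 6T1, ..., 6T16 of S_6. The discriminant of f is 450868486864896 = 21233664^2, a perfect square, so G is contained in A_6. The transitive groups of degree 6 contained in A_6 are: A_4 (6T4, order 12), S_4 (6T7, order 24), (C_3 x C_3) : C_4 (6T10, order 36), PSL(2,5) (6T12, order 60), A_6 (6T15, order 360). By Dedekind's theorem, for a prime p not dividing disc(f) the degrees of the irreducible factors of f mod p form the cycle type of an element of G. Factoring f modulo the 33 such primes p <= 149 (skipping 2, 3, which divide the discriminant), each new pattern first appears at: mod 5: f = (x^3 + 3x^2 + 2x + 3)(x^3 + 4x^2 + x + 1), pattern 3+3; mod 17: f = (x + 6)(x + 15)(x^2 + 4x + 9)(x^2 + 4x + 15), pattern 2+2+1+1; mod 71: f = (x + 9)(x + 10)(x + 12)(x + 63)(x + 65)(x + 66), pattern 1+1+1+1+1+1. No other pattern occurs in this range, so the set of observed cycle types is {3+3, 2+2+1+1, 1+1+1+1+1+1}. The candidates containing elements of all these cycle types are A_4 (6T4) of order 12, S_4 (6T7) of order 24, (C_3 x C_3) : C_4 (6T10) of order 36, PSL(2,5) (6T12) of order 60, A_6 (6T15) of order 360; the others are excluded. The observed types are precisely the cycle types that occur in A_4 (6T4). Each of the other remaining candidates has further cycle types, and by the Chebotarev density theorem the matching factorization patterns would occur for a proportion of primes equal to their share of the group: S_4 (6T7) additionally contains elements of type 4+2 (6 of its 24 elements, about 25% of primes); (C_3 x C_3) : C_4 (6T10) additionally contains elements of type 4+2, 3+1+1+1 (22 of its 36 elements, about 61% of primes); PSL(2,5) (6T12) additionally contains elements of type 5+1 (24 of its 60 elements, about 40% of primes); A_6 (6T15) additionally contains elements of type 5+1, 4+2, 3+1+1+1 (274 of its 360 elements, about 76% of primes). None of the 33 primes tested shows any such pattern (for each of these groups the chance of that is below 10^-4), which rules them out. Hence G = A_4 (6T4), of order 12.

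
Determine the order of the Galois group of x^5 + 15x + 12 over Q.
The degree of the splitting field over Q equals the order of the Galois group, so first determine the group. The polynomial f is an irreducible quintic over Q, so G = Gal(f/Q) is a transitive subgroup of S_5: one of C_5 (5T1, order 5), D_5 (5T2, order 10), F_20 (5T3, order 20), A_5 (5T4, order 60) or S_5 (5T5, order 120). The discriminant of f is 259200000, which is not a perfect square, so G is not contained in A_5. The transitive groups of degree 5 not contained in A_5 are: F_20 (5T3, order 20), S_5 (5T5, order 120). By Dedekind's theorem, for a prime p not dividing disc(f) the degrees of the irreducible factors of f mod p form the cycle type of an element of G. Factoring f modulo the 18 such primes p <= 73 (skipping 2, 3, 5, which divide the discriminant), each new pattern first appears at: mod 7: f = (x + 6)(x^4 + x^3 + x^2 + x + 2), pattern 4+1; mod 11: f = (x + 6)(x^2 + 2x + 10)(x^2 + 3x + 9), pattern 2+2+1; mod 19: f = (x^5 + 15x + 12), pattern 5. No other pattern occurs in this range, so the set of observed cycle types is {4+1, 2+2+1, 5}. The candidates containing elements of all these cycle types are F_20 (5T3) of order 20, S_5 (5T5) of order 120; the others are excluded. The observed types are precisely the cycle types that occur in F_20 (5T3) (apart from the identity). Each of the other remaining candidates has further cycle types, and by the Chebotarev density theorem the matching factorization patterns would occur for a proportion of primes equal to their share of the group: S_5 (5T5) additionally contains elements of type 3+2, 3+1+1, 2+1+1+1 (50 of its 120 elements, about 42% of primes). None of the 18 primes tested shows any such pattern (for each of these groups the chance of that is below 10^-4), which rules them out. Hence G = F_20 (5T3), of order 20. The Galois group F_20 (5T3) has order 20, so the splitting field has degree 20 over Q.

20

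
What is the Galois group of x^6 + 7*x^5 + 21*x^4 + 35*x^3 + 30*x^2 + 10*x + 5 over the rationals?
(C_3 x C_3) : C_4, the transitive group 6T10 of order 36

The polynomial f is an irreducible sextic over Q, so G = Gal(f/Q) is one of the 16 transitive subgroups 6T1, ..., 6T16 of S_6. The discriminant of f is 525625 = 725^2, a perfect square, so G is contained in A_6. The transitive groups of degree 6 contained in A_6 are: A_4 (6T4, order 12), S_4 (6T7, order 24), (C_3 x C_3) : C_4 (6T10, order 36), PSL(2,5) (6T12, order 60), A_6 (6T15, order 360). By Dedekind's theorem, for a prime p not dividing disc(f) the degrees of the irreducible factors of f mod p form the cycle type of an element of G. Factoring f modulo the 19 such primes p <= 73 (skipping 5, 29, which divide the discriminant), each new pattern first appears at: mod 2: f = (x^2 + x + 1)(x^4 + x + 1), pattern 4+2; mod 11: f = (x^3 + 2x + 2)(x^3 + 7x^2 + 8x + 8), pattern 3+3; mod 19: f = (x + 12)(x + 13)(x^2 + 6x + 10)(x^2 + 14x + 12), pattern 2+2+1+1; mod 61: f = (x + 29)(x + 36)(x + 43)(x^3 + 21x^2 + 14x + 14), pattern 3+1+1+1. No other pattern occurs in this range, so the set of observed cycle types is {4+2, 3+3, 2+2+1+1, 3+1+1+1}. The candidates containing elements of all these cycle types are (C_3 x C_3) : C_4 (6T10) of order 36, A_6 (6T15) of order 360; the others are excluded. The observed types are precisely the cycle types that occur in (C_3 x C_3) : C_4 (6T10) (apart from the identity). Each of the other remaining candidates has further cycle types, and by the Chebotarev density theorem the matching factorization patterns would occur for a proportion of primes equal to their share of the group: A_6 (6T15) additionally contains elements of type 5+1 (144 of its 360 elements, about 40% of primes). None of the 19 primes tested shows any such pattern (for each of these groups the chance of that is below 10^-4), which rules them out. Hence G = (C_3 x C_3) : C_4 (6T10), of order 36.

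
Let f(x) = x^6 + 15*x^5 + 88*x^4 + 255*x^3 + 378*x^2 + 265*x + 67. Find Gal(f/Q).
The polynomial f is an irreducible sextic over Q, so G = Gal(f/Q) is one of the 16 transitive subgroups 6T1, ..., 6T16 of S_6. The discriminant of f is 810448, which is not a perfect square, so G is not contained in A_6. The transitive groups of degree 6 not contained in A_6 are: C_6 (6T1, order 6), S_3 (6T2, order 6), D_6 (6T3, order 12), C_3 x S_3 (6T5, order 18), A_4 x C_2 (6T6, order 24), S_4 (6T8, order 24), S_3 x S_3 (6T9, order 36), S_4 x C_2 (6T11, order 48), (S_3 x S_3) : C_2 (6T13, order 72), PGL(2,5) (6T14, order 120), S_6 (6T16, order 720). By Dedekind's theorem, for a prime p not dividing disc(f) the degrees of the irreducible factors of f mod p form the cycle type of an element of G. Factoring f modulo the 23 such primes p <= 97 (skipping 2, 37, which divide the discriminant), each new pattern first appears at: mod 3: f = (x^3 + x^2 + 2)(x^3 + 2x^2 + 2x + 2), pattern 3+3; mod 5: f = (x^2 + 2)(x^2 + x + 1)(x^2 + 4x + 1), pattern 2+2+2; mod 67: f = (x)(x + 5)(x + 21)(x + 33)(x + 39)(x + 51), pattern 1+1+1+1+1+1. No other pattern occurs in this range, so the set of observed cycle types is {3+3, 2+2+2, 1+1+1+1+1+1}. The candidates containing elements of all these cycle types are C_6 (6T1) of order 6, S_3 (6T2) of order 6, D_6 (6T3) of order 12, C_3 x S_3 (6T5) of order 18, A_4 x C_2 (6T6) of order 24, S_4 (6T8) of order 24, S_3 x S_3 (6T9) of order 36, S_4 x C_2 (6T11) of order 48, (S_3 x S_3) : C_2 (6T13) of order 72, PGL(2,5) (6T14) of order 120, S_6 (6T16) of order 720; the others are excluded. The observed types are precisely the cycle types that occur in S_3 (6T2). Each of the other remaining candidates has further cycle types, and by the Chebotarev density theorem the matching factorization patterns would occur for a proportion of primes equal to their share of the group: C_6 (6T1) additionally contains elements of type 6 (2 of its 6 elements, about 33% of primes); D_6 (6T3) additionally contains elements of type 6, 2+2+1+1 (5 of its 12 elements, about 42% of primes); C_3 x S_3 (6T5) additionally contains elements of type 6, 3+1+1+1 (10 of its 18 elements, about 56% of primes); A_4 x C_2 (6T6) additionally contains elements of type 6, 2+2+1+1, 2+1+1+1+1 (14 of its 24 elements, about 58% of primes); S_4 (6T8) additionally contains elements of type 4+1+1, 2+2+1+1 (9 of its 24 elements, about 38% of primes); S_3 x S_3 (6T9) additionally contains elements of type 6, 3+1+1+1, 2+2+1+1 (25 of its 36 elements, about 69% of primes); S_4 x C_2 (6T11) additionally contains elements of type 6, 4+2, 4+1+1, 2+2+1+1, 2+1+1+1+1 (32 of its 48 elements, about 67% of primes); (S_3 x S_3) : C_2 (6T13) additionally contains elements of type 6, 4+2, 3+2+1, 3+1+1+1, 2+2+1+1, 2+1+1+1+1 (61 of its 72 elements, about 85% of primes); PGL(2,5) (6T14) additionally contains elements of type 6, 5+1, 4+1+1, 2+2+1+1 (89 of its 120 elements, about 74% of primes); S_6 (6T16) additionally contains elements of type 6, 5+1, 4+2, 4+1+1, 3+2+1, 3+1+1+1, 2+2+1+1, 2+1+1+1+1 (664 of its 720 elements, about 92% of primes). None of the 23 primes tested shows any such pattern (for each of these groups the chance of that is below 10^-4), which rules them out. Hence G = S_3 (6T2), of order 6.

S_3 (also written S3)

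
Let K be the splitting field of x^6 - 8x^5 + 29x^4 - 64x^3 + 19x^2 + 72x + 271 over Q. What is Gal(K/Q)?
The polynomial f is an irreducible sextic over Q, so G = Gal(f/Q) is one of the 16 transitive subgroups 6T1, ..., 6T16 of S_6. The discriminant of f is 564385546240000 = 23756800^2, a perfect square, so G is contained in A_6. The transitive groups of degree 6 contained in A_6 are: A_4 (6T4, order 12), S_4 (6T7, order 24), (C_3 x C_3) : C_4 (6T10, order 36), PSL(2,5) (6T12, order 60), A_6 (6T15, order 360). By Dedekind's theorem, for a prime p not dividing disc(f) the degrees of the irreducible factors of f mod p form the cycle type of an element of G. Factoring f modulo the 19 such primes p <= 79 (skipping 2, 5, 29, which divide the discriminant), each new pattern first appears at: mod 3: f = (x^2 + x + 2)(x^4 + 2x + 2), pattern 4+2; mod 11: f = (x^3 + 7x + 10)(x^3 + 3x^2 + 4), pattern 3+3; mod 19: f = (x + 13)(x + 15)(x^2 + 9x + 10)(x^2 + 12x + 2), pattern 2+2+1+1; mod 61: f = (x + 4)(x + 37)(x + 51)(x^3 + 22x^2 + 36x + 25), pattern 3+1+1+1. No other pattern occurs in this range, so the set of observed cycle types is {4+2, 3+3, 2+2+1+1, 3+1+1+1}. The candidates containing elements of all these cycle types are (C_3 x C_3) : C_4 (6T10) of order 36, A_6 (6T15) of order 360; the others are excluded. The observed types are precisely the cycle types that occur in (C_3 x C_3) : C_4 (6T10) (apart from the identity). Each of the other remaining candidates has further cycle types, and by the Chebotarev density theorem the matching factorization patterns would occur for a proportion of primes equal to their share of the group: A_6 (6T15) additionally contains elements of type 5+1 (144 of its 360 elements, about 40% of primes). None of the 19 primes tested shows any such pattern (for each of these groups the chance of that is below 10^-4), which rules them out. Hence G = (C_3 x C_3) : C_4 (6T10), of order 36.

(C_3 x C_3) : C_4 (order 36)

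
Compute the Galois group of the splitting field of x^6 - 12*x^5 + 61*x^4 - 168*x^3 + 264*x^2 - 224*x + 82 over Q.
The polynomial f is an irreducible sextic over Q, so G = Gal(f/Q) is one of the 16 transitive subgroups 6T1, ..., 6T16 of S_6. The discriminant of f is -1722368, which is not a perfect square, so G is not contained in A_6. The transitive groups of degree 6 not contained in A_6 are: C_6 (6T1, order 6), S_3 (6T2, order 6), D_6 (6T3, order 12), C_3 x S_3 (6T5, order 18), A_4 x C_2 (6T6, order 24), S_4 (6T8, order 24), S_3 x S_3 (6T9, order 36), S_4 x C_2 (6T11, order 48), (S_3 x S_3) : C_2 (6T13, order 72), PGL(2,5) (6T14, order 120), S_6 (6T16, order 720). By Dedekind's theorem, for a prime p not dividing disc(f) the degrees of the irreducible factors of f mod p form the cycle type of an element of G. Factoring f modulo the 29 such primes p <= 127 (skipping 2, 29, which divide the discriminant), each new pattern first appears at: mod 3: f = (x^3 + x^2 + 2)(x^3 + 2x^2 + 2x + 2), pattern 3+3; mod 5: f = (x^6 + 3x^5 + x^4 + 2x^3 + 4x^2 + x + 2), pattern 6; mod 7: f = (x + 1)(x + 2)(x^4 + 6x^3 + 6x^2 + 5x + 6), pattern 4+1+1; mod 17: f = (x + 3)(x + 10)(x^2 + 11x + 6)(x^2 + 15x + 15), pattern 2+2+1+1; mod 23: f = (x^2 + 6x + 21)(x^2 + 9x + 15)(x^2 + 19x + 8), pattern 2+2+2; mod 67: f = (x^2 + 63x + 18)(x^4 + 59x^3 + 11x^2 + 20x + 12), pattern 4+2; mod 127: f = (x + 38)(x + 58)(x + 65)(x + 85)(x^2 + 123x + 125), pattern 2+1+1+1+1. No other pattern occurs in this range, so the set of observed cycle types is {3+3, 6, 4+1+1, 2+2+1+1, 2+2+2, 4+2, 2+1+1+1+1}. The candidates containing elements of all these cycle types are S_4 x C_2 (6T11) of order 48, S_6 (6T16) of order 720; the others are excluded. The observed types are precisely the cycle types that occur in S_4 x C_2 (6T11) (apart from the identity). Each of the other remaining candidates has further cycle types, and by the Chebotarev density theorem the matching factorization patterns would occur for a proportion of primes equal to their share of the group: S_6 (6T16) additionally contains elements of type 5+1, 3+2+1, 3+1+1+1 (304 of its 720 elements, about 42% of primes). None of the 29 primes tested shows any such pattern (for each of these groups the chance of that is below 10^-4), which rules them out. Hence G = S_4 x C_2 (6T11), of order 48.

S_4 x C_2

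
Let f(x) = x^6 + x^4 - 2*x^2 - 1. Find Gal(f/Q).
A_4 (also written A4)

The polynomial f is an irreducible sextic over Q, so G = Gal(f/Q) is one of the 16 transitive subgroups 6T1, ..., 6T16 of S_6. The discriminant of f is 153664 = 392^2, a perfect square, so G is contained in A_6. The transitive groups of degree 6 contained in A_6 are: A_4 (6T4, order 12), S_4 (6T7, order 24), (C_3 x C_3) : C_4 (6T10, order 36), PSL(2,5) (6T12, order 60), A_6 (6T15, order 360). By Dedekind's theorem, for a prime p not dividing disc(f) the degrees of the irreducible factors of f mod p form the cycle type of an element of G. Factoring f modulo the 33 such primes p <= 149 (skipping 2, 7, which divide the discriminant), each new pattern first appears at: mod 3: f = (x^3 + 2x + 1)(x^3 + 2x + 2), pattern 3+3; mod 13: f = (x + 6)(x + 7)(x^2 + 5)(x^2 + 6), pattern 2+2+1+1. No other pattern occurs in this range, so the set of observed cycle types is {3+3, 2+2+1+1}. The candidates containing elements of all these cycle types are A_4 (6T4) of order 12, S_4 (6T7) of order 24, (C_3 x C_3) : C_4 (6T10) of order 36, PSL(2,5) (6T12) of order 60, A_6 (6T15) of order 360; the others are excluded. The observed types are precisely the cycle types that occur in A_4 (6T4) (apart from the identity). Each of the other remaining candidates has further cycle types, and by the Chebotarev density theorem the matching factorization patterns would occur for a proportion of primes equal to their share of the group: S_4 (6T7) additionally contains elements of type 4+2 (6 of its 24 elements, about 25% of primes); (C_3 x C_3) : C_4 (6T10) additionally contains elements of type 4+2, 3+1+1+1 (22 of its 36 elements, about 61% of primes); PSL(2,5) (6T12) additionally contains elements of type 5+1 (24 of its 60 elements, about 40% of primes); A_6 (6T15) additionally contains elements of type 5+1, 4+2, 3+1+1+1 (274 of its 360 elements, about 76% of primes). None of the 33 primes tested shows any such pattern (for each of these groups the chance of that is below 10^-4), which rules them out. Hence G = A_4 (6T4), of order 12.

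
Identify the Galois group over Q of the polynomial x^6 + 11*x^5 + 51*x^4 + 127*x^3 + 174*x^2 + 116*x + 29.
(C_3 x C_3) : C_4 (also written G36+)

The polynomial f is an irreducible sextic over Q, so G = Gal(f/Q) is one of the 16 transitive subgroups 6T1, ..., 6T16 of S_6. The discriminant of f is 525625 = 725^2, a perfect square, so G is contained in A_6. The transitive groups of degree 6 contained in A_6 are: A_4 (6T4, order 12), S_4 (6T7, order 24), (C_3 x C_3) : C_4 (6T10, order 36), PSL(2,5) (6T12, order 60), A_6 (6T15, order 360). By Dedekind's theorem, for a prime p not dividing disc(f) the degrees of the irreducible factors of f mod p form the cycle type of an element of G. Factoring f modulo the 19 such primes p <= 73 (skipping 5, 29, which divide the discriminant), each new pattern first appears at: mod 2: f = (x^2 + x + 1)(x^4 + x + 1), pattern 4+2; mod 11: f = (x^3 + 2x^2 + 4x + 2)(x^3 + 9x^2 + 7x + 9), pattern 3+3; mod 19: f = (x + 9)(x + 10)(x^2 + 1)(x^2 + 11x + 17), pattern 2+2+1+1; mod 61: f = (x + 21)(x + 28)(x + 35)(x^3 + 49x^2 + 37x + 49), pattern 3+1+1+1. No other pattern occurs in this range, so the set of observed cycle types is {4+2, 3+3, 2+2+1+1, 3+1+1+1}. The candidates containing elements of all these cycle types are (C_3 x C_3) : C_4 (6T10) of order 36, A_6 (6T15) of order 360; the others are excluded. The observed types are precisely the cycle types that occur in (C_3 x C_3) : C_4 (6T10) (apart from the identity). Each of the other remaining candidates has further cycle types, and by the Chebotarev density theorem the matching factorization patterns would occur for a proportion of primes equal to their share of the group: A_6 (6T15) additionally contains elements of type 5+1 (144 of its 360 elements, about 40% of primes). None of the 19 primes tested shows any such pattern (for each of these groups the chance of that is below 10^-4), which rules them out. Hence G = (C_3 x C_3) : C_4 (6T10), of order 36.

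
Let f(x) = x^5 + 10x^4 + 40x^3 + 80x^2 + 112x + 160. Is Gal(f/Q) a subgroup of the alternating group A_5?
The polynomial is irreducible of degree 5 over Q. Its discriminant is 61018734592, which is not a perfect square. A Galois group lies in the alternating group exactly when the discriminant is a square in Q, so the Galois group (S_5) is not contained in A_5.

No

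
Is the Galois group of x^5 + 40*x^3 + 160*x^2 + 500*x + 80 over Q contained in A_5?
The polynomial is irreducible of degree 5 over Q. Its discriminant is 9333105664000000 = 96608000^2, a perfect square. A Galois group lies in the alternating group exactly when the discriminant is a square in Q, so the Galois group (A_5) is contained in A_5.

Yes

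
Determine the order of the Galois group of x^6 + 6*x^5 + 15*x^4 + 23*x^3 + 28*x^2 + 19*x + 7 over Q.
The degree of the splitting field over Q equals the order of the Galois group, so first determine the group. The polynomial f is an irreducible sextic over Q, so G = Gal(f/Q) is one of the 16 transitive subgroups 6T1, ..., 6T16 of S_6. The discriminant of f is -141432219, which is not a perfect square, so G is not contained in A_6. The transitive groups of degree 6 not contained in A_6 are: C_6 (6T1, order 6), S_3 (6T2, order 6), D_6 (6T3, order 12), C_3 x S_3 (6T5, order 18), A_4 x C_2 (6T6, order 24), S_4 (6T8, order 24), S_3 x S_3 (6T9, order 36), S_4 x C_2 (6T11, order 48), (S_3 x S_3) : C_2 (6T13, order 72), PGL(2,5) (6T14, order 120), S_6 (6T16, order 720). By Dedekind's theorem, for a prime p not dividing disc(f) the degrees of the irreducible factors of f mod p form the cycle type of an element of G. Factoring f modulo the 4 such primes p <= 11 (skipping 3, which divides the discriminant), each new pattern first appears at: mod 2: f = (x^6 + x^4 + x^3 + x + 1), pattern 6; mod 5: f = (x^3 + x + 4)(x^3 + x^2 + 4x + 3), pattern 3+3; mod 7: f = (x)(x^5 + 6x^4 + x^3 + 2x^2 + 5), pattern 5+1; mod 11: f = (x + 10)(x^2 + 7x + 5)(x^3 + 6x + 3), pattern 3+2+1. No other pattern occurs in this range, so the set of observed cycle types is {6, 3+3, 5+1, 3+2+1}. Among the candidates above, the only group containing elements of all these cycle types is S_6 (6T16); every other candidate lacks at least one of them. Hence G = S_6 (6T16), of order 720. The Galois group S_6 (6T16) has order 720, so the splitting field has degree 720 over Q.

720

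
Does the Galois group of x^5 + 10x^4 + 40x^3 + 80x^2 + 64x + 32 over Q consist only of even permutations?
No

The polynomial is irreducible of degree 5 over Q. Its discriminant is 3008364544, which is not a perfect square. A Galois group lies in the alternating group exactly when the discriminant is a square in Q, so the Galois group (S_5) is not contained in A_5.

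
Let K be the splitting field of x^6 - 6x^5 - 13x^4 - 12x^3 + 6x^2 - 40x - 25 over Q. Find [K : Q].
24

The degree of the splitting field over Q equals the order of the Galois group, so first determine the group. The polynomial f is an irreducible sextic over Q, so G = Gal(f/Q) is one of the 16 transitive subgroups 6T1, ..., 6T16 of S_6. The discriminant of f is 2978264719310400 = 54573480^2, a perfect square, so G is contained in A_6. The transitive groups of degree 6 contained in A_6 are: A_4 (6T4, order 12), S_4 (6T7, order 24), (C_3 x C_3) : C_4 (6T10, order 36), PSL(2,5) (6T12, order 60), A_6 (6T15, order 360). By Dedekind's theorem, for a prime p not dividing disc(f) the degrees of the irreducible factors of f mod p form the cycle type of an element of G. Factoring f modulo the 79 such primes p <= 433 (skipping 2, 3, 5, 13, 23, which divide the discriminant), each new pattern first appears at: mod 7: f = (x^2 + 6x + 6)(x^4 + 2x^3 + 4x^2 + x + 4), pattern 4+2; mod 19: f = (x + 14)(x + 17)(x^2 + 2x + 10)(x^2 + 18x + 14), pattern 2+2+1+1; mod 29: f = (x^3 + 8x^2 + 21x + 21)(x^3 + 15x^2 + 20x + 14), pattern 3+3; mod 223: f = (x + 2)(x + 8)(x + 113)(x + 151)(x + 190)(x + 199), pattern 1+1+1+1+1+1. No other pattern occurs in this range, so the set of observed cycle types is {4+2, 2+2+1+1, 3+3, 1+1+1+1+1+1}. The candidates containing elements of all these cycle types are S_4 (6T7) of order 24, (C_3 x C_3) : C_4 (6T10) of order 36, A_6 (6T15) of order 360; the others are excluded. The observed types are precisely the cycle types that occur in S_4 (6T7). Each of the other remaining candidates has further cycle types, and by the Chebotarev density theorem the matching factorization patterns would occur for a proportion of primes equal to their share of the group: (C_3 x C_3) : C_4 (6T10) additionally contains elements of type 3+1+1+1 (4 of its 36 elements, about 11% of primes); A_6 (6T15) additionally contains elements of type 5+1, 3+1+1+1 (184 of its 360 elements, about 51% of primes). None of the 79 primes tested shows any such pattern (for each of these groups the chance of that is below 10^-4), which rules them out. Hence G = S_4 (6T7), of order 24. The Galois group S_4 (6T7) has order 24, so the splitting field has degree 24 over Q.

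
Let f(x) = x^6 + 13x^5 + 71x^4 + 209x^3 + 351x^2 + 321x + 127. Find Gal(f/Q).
C_6, the cyclic group of order 6

The polynomial f is an irreducible sextic over Q, so G = Gal(f/Q) is one of the 16 transitive subgroups 6T1, ..., 6T16 of S_6. The discriminant of f is -16807, which is not a perfect square, so G is not contained in A_6. The transitive groups of degree 6 not contained in A_6 are: C_6 (6T1, order 6), S_3 (6T2, order 6), D_6 (6T3, order 12), C_3 x S_3 (6T5, order 18), A_4 x C_2 (6T6, order 24), S_4 (6T8, order 24), S_3 x S_3 (6T9, order 36), S_4 x C_2 (6T11, order 48), (S_3 x S_3) : C_2 (6T13, order 72), PGL(2,5) (6T14, order 120), S_6 (6T16, order 720). By Dedekind's theorem, for a prime p not dividing disc(f) the degrees of the irreducible factors of f mod p form the cycle type of an element of G. Factoring f modulo the 37 such primes p <= 163 (skipping 7, which divides the discriminant), each new pattern first appears at: mod 2: f = (x^3 + x + 1)(x^3 + x^2 + 1), pattern 3+3; mod 3: f = (x^6 + x^5 + 2x^4 + 2x^3 + 1), pattern 6; mod 13: f = (x^2 + 7x + 11)(x^2 + 9x + 2)(x^2 + 10x + 4), pattern 2+2+2; mod 29: f = (x + 6)(x + 7)(x + 8)(x + 11)(x + 15)(x + 24), pattern 1+1+1+1+1+1. No other pattern occurs in this range, so the set of observed cycle types is {3+3, 6, 2+2+2, 1+1+1+1+1+1}. The candidates containing elements of all these cycle types are C_6 (6T1) of order 6, D_6 (6T3) of order 12, C_3 x S_3 (6T5) of order 18, A_4 x C_2 (6T6) of order 24, S_3 x S_3 (6T9) of order 36, S_4 x C_2 (6T11) of order 48, (S_3 x S_3) : C_2 (6T13) of order 72, PGL(2,5) (6T14) of order 120, S_6 (6T16) of order 720; the others are excluded. The observed types are precisely the cycle types that occur in C_6 (6T1). Each of the other remaining candidates has further cycle types, and by the Chebotarev density theorem the matching factorization patterns would occur for a proportion of primes equal to their share of the group: D_6 (6T3) additionally contains elements of type 2+2+1+1 (3 of its 12 elements, about 25% of primes); C_3 x S_3 (6T5) additionally contains elements of type 3+1+1+1 (4 of its 18 elements, about 22% of primes); A_4 x C_2 (6T6) additionally contains elements of type 2+2+1+1, 2+1+1+1+1 (6 of its 24 elements, about 25% of primes); S_3 x S_3 (6T9) additionally contains elements of type 3+1+1+1, 2+2+1+1 (13 of its 36 elements, about 36% of primes); S_4 x C_2 (6T11) additionally contains elements of type 4+2, 4+1+1, 2+2+1+1, 2+1+1+1+1 (24 of its 48 elements, about 50% of primes); (S_3 x S_3) : C_2 (6T13) additionally contains elements of type 4+2, 3+2+1, 3+1+1+1, 2+2+1+1, 2+1+1+1+1 (49 of its 72 elements, about 68% of primes); PGL(2,5) (6T14) additionally contains elements of type 5+1, 4+1+1, 2+2+1+1 (69 of its 120 elements, about 58% of primes); S_6 (6T16) additionally contains elements of type 5+1, 4+2, 4+1+1, 3+2+1, 3+1+1+1, 2+2+1+1, 2+1+1+1+1 (544 of its 720 elements, about 76% of primes). None of the 37 primes tested shows any such pattern (for each of these groups the chance of that is below 10^-4), which rules them out. Hence G = C_6 (6T1), of order 6.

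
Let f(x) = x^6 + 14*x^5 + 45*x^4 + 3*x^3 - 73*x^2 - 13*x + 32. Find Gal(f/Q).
PSL(2,5) (also written A5(6))

The polynomial f is an irreducible sextic over Q, so G = Gal(f/Q) is one of the 16 transitive subgroups 6T1, ..., 6T16 of S_6. The discriminant of f is 3646117689361 = 1909481^2, a perfect square, so G is contained in A_6. The transitive groups of degree 6 contained in A_6 are: A_4 (6T4, order 12), S_4 (6T7, order 24), (C_3 x C_3) : C_4 (6T10, order 36), PSL(2,5) (6T12, order 60), A_6 (6T15, order 360). By Dedekind's theorem, for a prime p not dividing disc(f) the degrees of the irreducible factors of f mod p form the cycle type of an element of G. Factoring f modulo the 21 such primes p <= 83 (skipping 7, 19, which divide the discriminant), each new pattern first appears at: mod 2: f = (x)(x^5 + x^3 + x^2 + x + 1), pattern 5+1; mod 11: f = (x^3 + 4x^2 + 7x + 2)(x^3 + 10x^2 + 9x + 5), pattern 3+3; mod 61: f = (x + 3)(x + 26)(x^2 + 23x + 23)(x^2 + 23x + 33), pattern 2+2+1+1. No other pattern occurs in this range, so the set of observed cycle types is {5+1, 3+3, 2+2+1+1}. The candidates containing elements of all these cycle types are PSL(2,5) (6T12) of order 60, A_6 (6T15) of order 360; the others are excluded. The observed types are precisely the cycle types that occur in PSL(2,5) (6T12) (apart from the identity). Each of the other remaining candidates has further cycle types, and by the Chebotarev density theorem the matching factorization patterns would occur for a proportion of primes equal to their share of the group: A_6 (6T15) additionally contains elements of type 4+2, 3+1+1+1 (130 of its 360 elements, about 36% of primes). None of the 21 primes tested shows any such pattern (for each of these groups the chance of that is below 10^-4), which rules them out. Hence G = PSL(2,5) (6T12), of order 60.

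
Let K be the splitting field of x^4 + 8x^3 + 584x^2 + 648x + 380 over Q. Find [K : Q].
12

The degree of the splitting field over Q equals the order of the Galois group, so first determine the group. The polynomial is an irreducible quartic over Q and its discriminant is 335296529698816 = 18311104^2, a perfect square, so the Galois group is contained in A_4. The resolvent cubic y^3 - 584*y^2 + 3664*y + 443456 is irreducible over Q. An irreducible resolvent with square discriminant gives A_4. The Galois group A_4 (4T4) has order 12, so the splitting field has degree 12 over Q.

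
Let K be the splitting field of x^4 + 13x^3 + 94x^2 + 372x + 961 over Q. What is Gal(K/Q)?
4T1: C_4

The polynomial is an irreducible quartic over Q and its discriminant is 5348085125, which is not a perfect square, so the Galois group is not contained in A_4. The resolvent cubic y^3 - 94*y^2 + 992*y + 60543 has exactly one rational root, so the Galois group is C_4 or D_4. The quartic becomes reducible over Q(sqrt(disc)), so the group is C_4.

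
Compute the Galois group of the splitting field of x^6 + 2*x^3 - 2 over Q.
The polynomial f is an irreducible sextic over Q, so G = Gal(f/Q) is one of the 16 transitive subgroups 6T1, ..., 6T16 of S_6. The discriminant of f is 5038848, which is not a perfect square, so G is not contained in A_6. The transitive groups of degree 6 not contained in A_6 are: C_6 (6T1, order 6), S_3 (6T2, order 6), D_6 (6T3, order 12), C_3 x S_3 (6T5, order 18), A_4 x C_2 (6T6, order 24), S_4 (6T8, order 24), S_3 x S_3 (6T9, order 36), S_4 x C_2 (6T11, order 48), (S_3 x S_3) : C_2 (6T13, order 72), PGL(2,5) (6T14, order 120), S_6 (6T16, order 720). By Dedekind's theorem, for a prime p not dividing disc(f) the degrees of the irreducible factors of f mod p form the cycle type of an element of G. Factoring f modulo the 23 such primes p <= 97 (skipping 2, 3, which divide the discriminant), each new pattern first appears at: mod 5: f = (x^6 + 2x^3 + 3), pattern 6; mod 11: f = (x + 6)(x + 8)(x^2 + 3x + 9)(x^2 + 5x + 3), pattern 2+2+1+1; mod 13: f = (x + 7)(x + 8)(x + 11)(x^3 + 10), pattern 3+1+1+1; mod 31: f = (x^2 + 17x + 27)(x^2 + 22x + 11)(x^2 + 23x + 24), pattern 2+2+2; mod 97: f = (x^3 + 11)(x^3 + 88), pattern 3+3. No other pattern occurs in this range, so the set of observed cycle types is {6, 2+2+1+1, 3+1+1+1, 2+2+2, 3+3}. The candidates containing elements of all these cycle types are S_3 x S_3 (6T9) of order 36, (S_3 x S_3) : C_2 (6T13) of order 72, S_6 (6T16) of order 720; the others are excluded. The observed types are precisely the cycle types that occur in S_3 x S_3 (6T9) (apart from the identity). Each of the other remaining candidates has further cycle types, and by the Chebotarev density theorem the matching factorization patterns would occur for a proportion of primes equal to their share of the group: (S_3 x S_3) : C_2 (6T13) additionally contains elements of type 4+2, 3+2+1, 2+1+1+1+1 (36 of its 72 elements, about 50% of primes); S_6 (6T16) additionally contains elements of type 5+1, 4+2, 4+1+1, 3+2+1, 2+1+1+1+1 (459 of its 720 elements, about 64% of primes). None of the 23 primes tested shows any such pattern (for each of these groups the chance of that is below 10^-4), which rules them out. Hence G = S_3 x S_3 (6T9), of order 36.

6T9: S_3 x S_3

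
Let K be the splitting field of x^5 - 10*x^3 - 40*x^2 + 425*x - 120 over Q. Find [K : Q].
The degree of the splitting field over Q equals the order of the Galois group, so first determine the group. The polynomial f is an irreducible quintic over Q, so G = Gal(f/Q) is a transitive subgroup of S_5: one of C_5 (5T1, order 5), D_5 (5T2, order 10), F_20 (5T3, order 20), A_5 (5T4, order 60) or S_5 (5T5, order 120). The discriminant of f is 2415919104000000 = 49152000^2, a perfect square, so G is contained in A_5. The transitive groups of degree 5 contained in A_5 are: C_5 (5T1, order 5), D_5 (5T2, order 10), A_5 (5T4, order 60). By Dedekind's theorem, for a prime p not dividing disc(f) the degrees of the irreducible factors of f mod p form the cycle type of an element of G. Factoring f modulo the 23 such primes p <= 101 (skipping 2, 3, 5, which divide the discriminant), each new pattern first appears at: mod 7: f = (x^5 + 4x^3 + 2x^2 + 5x + 6), pattern 5; mod 17: f = (x + 8)(x^2 + 3x + 5)(x^2 + 6x + 14), pattern 2+2+1. No other pattern occurs in this range, so the set of observed cycle types is {5, 2+2+1}. The candidates containing elements of all these cycle types are D_5 (5T2) of order 10, A_5 (5T4) of order 60; the others are excluded. The observed types are precisely the cycle types that occur in D_5 (5T2) (apart from the identity). Each of the other remaining candidates has further cycle types, and by the Chebotarev density theorem the matching factorization patterns would occur for a proportion of primes equal to their share of the group: A_5 (5T4) additionally contains elements of type 3+1+1 (20 of its 60 elements, about 33% of primes). None of the 23 primes tested shows any such pattern (for each of these groups the chance of that is below 10^-4), which rules them out. Hence G = D_5 (5T2), of order 10. The Galois group D_5 (5T2) has order 10, so the splitting field has degree 10 over Q.

10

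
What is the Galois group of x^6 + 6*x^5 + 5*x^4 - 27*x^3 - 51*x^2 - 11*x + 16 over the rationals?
The polynomial f is an irreducible sextic over Q, so G = Gal(f/Q) is one of the 16 transitive subgroups 6T1, ..., 6T16 of S_6. The discriminant of f is 30991489 = 5567^2, a perfect square, so G is contained in A_6. The transitive groups of degree 6 contained in A_6 are: A_4 (6T4, order 12), S_4 (6T7, order 24), (C_3 x C_3) : C_4 (6T10, order 36), PSL(2,5) (6T12, order 60), A_6 (6T15, order 360). By Dedekind's theorem, for a prime p not dividing disc(f) the degrees of the irreducible factors of f mod p form the cycle type of an element of G. Factoring f modulo the 21 such primes p <= 79 (skipping 19, which divides the discriminant), each new pattern first appears at: mod 2: f = (x)(x^5 + x^3 + x^2 + x + 1), pattern 5+1; mod 7: f = (x^3 + x^2 + 3x + 1)(x^3 + 5x^2 + 4x + 2), pattern 3+3; mod 61: f = (x + 38)(x + 60)(x^2 + 13x + 60)(x^2 + 17x + 55), pattern 2+2+1+1. No other pattern occurs in this range, so the set of observed cycle types is {5+1, 3+3, 2+2+1+1}. The candidates containing elements of all these cycle types are PSL(2,5) (6T12) of order 60, A_6 (6T15) of order 360; the others are excluded. The observed types are precisely the cycle types that occur in PSL(2,5) (6T12) (apart from the identity). Each of the other remaining candidates has further cycle types, and by the Chebotarev density theorem the matching factorization patterns would occur for a proportion of primes equal to their share of the group: A_6 (6T15) additionally contains elements of type 4+2, 3+1+1+1 (130 of its 360 elements, about 36% of primes). None of the 21 primes tested shows any such pattern (for each of these groups the chance of that is below 10^-4), which rules them out. Hence G = PSL(2,5) (6T12), of order 60.

PSL(2,5) (also written A5(6))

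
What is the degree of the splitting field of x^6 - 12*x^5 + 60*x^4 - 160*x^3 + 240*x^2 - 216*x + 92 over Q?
The degree of the splitting field over Q equals the order of the Galois group, so first determine the group. The polynomial f is an irreducible sextic over Q, so G = Gal(f/Q) is one of the 16 transitive subgroups 6T1, ..., 6T16 of S_6. The discriminant of f is 746496000000 = 864000^2, a perfect square, so G is contained in A_6. The transitive groups of degree 6 contained in A_6 are: A_4 (6T4, order 12), S_4 (6T7, order 24), (C_3 x C_3) : C_4 (6T10, order 36), PSL(2,5) (6T12, order 60), A_6 (6T15, order 360). By Dedekind's theorem, for a prime p not dividing disc(f) the degrees of the irreducible factors of f mod p form the cycle type of an element of G. Factoring f modulo the 6 such primes p <= 23 (skipping 2, 3, 5, which divide the discriminant), each new pattern first appears at: mod 7: f = (x + 2)(x^5 + 4x^3 + 2x + 4), pattern 5+1; mod 23: f = (x)(x + 9)(x + 14)(x^3 + 11x^2 + 3x + 18), pattern 3+1+1+1. No other pattern occurs in this range, so the set of observed cycle types is {5+1, 3+1+1+1}. Among the candidates above, the only group containing elements of all these cycle types is A_6 (6T15) — each of A_4 (6T4), S_4 (6T7), (C_3 x C_3) : C_4 (6T10), PSL(2,5) (6T12) lacks at least one of them. Hence G = A_6 (6T15), of order 360. The Galois group A_6 (6T15) has order 360, so the splitting field has degree 360 over Q.

360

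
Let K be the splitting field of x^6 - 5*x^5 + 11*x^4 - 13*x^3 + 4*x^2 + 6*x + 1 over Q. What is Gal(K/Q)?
(C_3 x C_3) : C_4 (also written G36+)

The polynomial f is an irreducible sextic over Q, so G = Gal(f/Q) is one of the 16 transitive subgroups 6T1, ..., 6T16 of S_6. The discriminant of f is 525625 = 725^2, a perfect square, so G is contained in A_6. The transitive groups of degree 6 contained in A_6 are: A_4 (6T4, order 12), S_4 (6T7, order 24), (C_3 x C_3) : C_4 (6T10, order 36), PSL(2,5) (6T12, order 60), A_6 (6T15, order 360). By Dedekind's theorem, for a prime p not dividing disc(f) the degrees of the irreducible factors of f mod p form the cycle type of an element of G. Factoring f modulo the 19 such primes p <= 73 (skipping 5, 29, which divide the discriminant), each new pattern first appears at: mod 2: f = (x^2 + x + 1)(x^4 + x + 1), pattern 4+2; mod 11: f = (x^3 + x^2 + 3x + 1)(x^3 + 5x^2 + 3x + 1), pattern 3+3; mod 19: f = (x + 10)(x + 11)(x^2 + 2x + 2)(x^2 + 10x + 7), pattern 2+2+1+1; mod 61: f = (x + 27)(x + 34)(x + 41)(x^3 + 15x^2 + 3x + 1), pattern 3+1+1+1. No other pattern occurs in this range, so the set of observed cycle types is {4+2, 3+3, 2+2+1+1, 3+1+1+1}. The candidates containing elements of all these cycle types are (C_3 x C_3) : C_4 (6T10) of order 36, A_6 (6T15) of order 360; the others are excluded. The observed types are precisely the cycle types that occur in (C_3 x C_3) : C_4 (6T10) (apart from the identity). Each of the other remaining candidates has further cycle types, and by the Chebotarev density theorem the matching factorization patterns would occur for a proportion of primes equal to their share of the group: A_6 (6T15) additionally contains elements of type 5+1 (144 of its 360 elements, about 40% of primes). None of the 19 primes tested shows any such pattern (for each of these groups the chance of that is below 10^-4), which rules them out. Hence G = (C_3 x C_3) : C_4 (6T10), of order 36.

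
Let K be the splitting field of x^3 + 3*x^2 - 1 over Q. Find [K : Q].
The degree of the splitting field over Q equals the order of the Galois group, so first determine the group. The polynomial is an irreducible cubic over Q and its discriminant is 81 = 9^2, a perfect square. For an irreducible cubic, a square discriminant forces the Galois group to be A_3, the cyclic group of order 3. The Galois group C_3 (3T1) has order 3, so the splitting field has degree 3 over Q.

3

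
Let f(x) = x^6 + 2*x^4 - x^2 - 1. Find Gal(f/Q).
The polynomial f is an irreducible sextic over Q, so G = Gal(f/Q) is one of the 16 transitive subgroups 6T1, ..., 6T16 of S_6. The discriminant of f is 153664 = 392^2, a perfect square, so G is contained in A_6. The transitive groups of degree 6 contained in A_6 are: A_4 (6T4, order 12), S_4 (6T7, order 24), (C_3 x C_3) : C_4 (6T10, order 36), PSL(2,5) (6T12, order 60), A_6 (6T15, order 360). By Dedekind's theorem, for a prime p not dividing disc(f) the degrees of the irreducible factors of f mod p form the cycle type of an element of G. Factoring f modulo the 33 such primes p <= 149 (skipping 2, 7, which divide the discriminant), each new pattern first appears at: mod 3: f = (x^3 + x^2 + 2)(x^3 + 2x^2 + 1), pattern 3+3; mod 13: f = (x + 2)(x + 11)(x^2 + 8)(x^2 + 11), pattern 2+2+1+1. No other pattern occurs in this range, so the set of observed cycle types is {3+3, 2+2+1+1}. The candidates containing elements of all these cycle types are A_4 (6T4) of order 12, S_4 (6T7) of order 24, (C_3 x C_3) : C_4 (6T10) of order 36, PSL(2,5) (6T12) of order 60, A_6 (6T15) of order 360; the others are excluded. The observed types are precisely the cycle types that occur in A_4 (6T4) (apart from the identity). Each of the other remaining candidates has further cycle types, and by the Chebotarev density theorem the matching factorization patterns would occur for a proportion of primes equal to their share of the group: S_4 (6T7) additionally contains elements of type 4+2 (6 of its 24 elements, about 25% of primes); (C_3 x C_3) : C_4 (6T10) additionally contains elements of type 4+2, 3+1+1+1 (22 of its 36 elements, about 61% of primes); PSL(2,5) (6T12) additionally contains elements of type 5+1 (24 of its 60 elements, about 40% of primes); A_6 (6T15) additionally contains elements of type 5+1, 4+2, 3+1+1+1 (274 of its 360 elements, about 76% of primes). None of the 33 primes tested shows any such pattern (for each of these groups the chance of that is below 10^-4), which rules them out. Hence G = A_4 (6T4), of order 12.

A_4, A_4 acting on 6 points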